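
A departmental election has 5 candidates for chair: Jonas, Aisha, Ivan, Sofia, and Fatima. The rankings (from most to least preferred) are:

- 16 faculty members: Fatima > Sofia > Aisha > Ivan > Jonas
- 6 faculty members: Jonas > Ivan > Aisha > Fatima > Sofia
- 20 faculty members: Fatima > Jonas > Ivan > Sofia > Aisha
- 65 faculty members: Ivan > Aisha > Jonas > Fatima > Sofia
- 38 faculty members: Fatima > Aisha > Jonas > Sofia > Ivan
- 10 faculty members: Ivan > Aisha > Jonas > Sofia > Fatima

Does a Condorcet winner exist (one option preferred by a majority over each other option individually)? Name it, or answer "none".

Ivan

Ivan vs Jonas: 91–64 for Ivan.
Ivan vs Aisha: 101–54 for Ivan.
Ivan vs Sofia: 101–54 for Ivan.
Ivan vs Fatima: 81–74 for Ivan.
Ivan beats every other option head-to-head.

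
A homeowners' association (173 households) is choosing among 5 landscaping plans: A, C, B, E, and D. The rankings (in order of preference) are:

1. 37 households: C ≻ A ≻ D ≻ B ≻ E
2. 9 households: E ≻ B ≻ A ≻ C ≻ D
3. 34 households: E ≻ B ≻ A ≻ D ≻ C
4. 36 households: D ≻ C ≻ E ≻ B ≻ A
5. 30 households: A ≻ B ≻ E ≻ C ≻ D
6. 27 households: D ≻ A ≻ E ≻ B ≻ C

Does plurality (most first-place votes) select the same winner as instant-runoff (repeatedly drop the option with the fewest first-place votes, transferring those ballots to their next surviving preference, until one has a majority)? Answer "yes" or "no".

yes

Plurality — first-place votes: A 30, C 37, B 0, E 43, D 63. Winner: D.
Instant-runoff — R1 A 30, C 37, B 0, E 43, D 63 (B out); R2 A 30, C 37, E 43, D 63 (A out); R3 C 37, E 73, D 63 (C out); R4 E 73, D 100 (D winner). Winner: D.
The two methods agree.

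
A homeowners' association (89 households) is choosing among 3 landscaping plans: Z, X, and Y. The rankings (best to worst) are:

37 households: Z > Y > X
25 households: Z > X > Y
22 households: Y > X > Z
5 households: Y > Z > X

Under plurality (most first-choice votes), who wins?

Z

First-place votes: Z 62, X 0, Y 27.
Z has the most first-place votes.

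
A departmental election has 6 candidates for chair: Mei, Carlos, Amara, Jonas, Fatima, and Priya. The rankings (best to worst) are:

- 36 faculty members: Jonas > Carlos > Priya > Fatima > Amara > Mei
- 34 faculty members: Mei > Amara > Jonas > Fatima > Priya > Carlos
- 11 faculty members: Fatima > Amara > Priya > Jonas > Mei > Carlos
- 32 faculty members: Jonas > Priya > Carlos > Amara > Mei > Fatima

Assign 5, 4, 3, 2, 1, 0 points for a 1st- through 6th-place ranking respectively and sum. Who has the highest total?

Mei: 36·0 + 34·5 + 11·1 + 32·1 = 213
Carlos: 36·4 + 34·0 + 11·0 + 32·3 = 240
Amara: 36·1 + 34·4 + 11·4 + 32·2 = 280
Jonas: 36·5 + 34·3 + 11·2 + 32·5 = 464
Fatima: 36·2 + 34·2 + 11·5 + 32·0 = 195
Priya: 36·3 + 34·1 + 11·3 + 32·4 = 303
Jonas has the highest Borda score (464).

Jonas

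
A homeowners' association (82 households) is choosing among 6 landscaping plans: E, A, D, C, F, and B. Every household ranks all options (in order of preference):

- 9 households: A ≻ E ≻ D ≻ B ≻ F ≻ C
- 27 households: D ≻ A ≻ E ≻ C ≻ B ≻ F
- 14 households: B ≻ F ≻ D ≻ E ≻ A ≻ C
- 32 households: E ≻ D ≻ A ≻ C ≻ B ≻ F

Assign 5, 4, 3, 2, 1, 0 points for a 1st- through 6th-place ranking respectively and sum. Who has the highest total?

D

E: 9·4 + 27·3 + 14·2 + 32·5 = 305
A: 9·5 + 27·4 + 14·1 + 32·3 = 263
D: 9·3 + 27·5 + 14·3 + 32·4 = 332
C: 9·0 + 27·2 + 14·0 + 32·2 = 118
F: 9·1 + 27·0 + 14·4 + 32·0 = 65
B: 9·2 + 27·1 + 14·5 + 32·1 = 147
D has the highest Borda score (332).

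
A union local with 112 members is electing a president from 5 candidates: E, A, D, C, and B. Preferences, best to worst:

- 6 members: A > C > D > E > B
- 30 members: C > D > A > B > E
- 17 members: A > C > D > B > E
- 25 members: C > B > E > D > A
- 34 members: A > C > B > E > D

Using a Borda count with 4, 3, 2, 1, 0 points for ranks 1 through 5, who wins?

C

E: 6·1 + 30·0 + 17·0 + 25·2 + 34·1 = 90
A: 6·4 + 30·2 + 17·4 + 25·0 + 34·4 = 288
D: 6·2 + 30·3 + 17·2 + 25·1 + 34·0 = 161
C: 6·3 + 30·4 + 17·3 + 25·4 + 34·3 = 391
B: 6·0 + 30·1 + 17·1 + 25·3 + 34·2 = 190
C has the highest Borda score (391).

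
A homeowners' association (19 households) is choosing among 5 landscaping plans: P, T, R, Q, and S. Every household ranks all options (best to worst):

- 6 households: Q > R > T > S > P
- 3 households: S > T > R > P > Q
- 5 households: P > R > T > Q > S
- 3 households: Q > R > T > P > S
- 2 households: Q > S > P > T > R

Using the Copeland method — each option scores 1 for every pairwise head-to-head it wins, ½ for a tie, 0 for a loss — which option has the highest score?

Q

P: loses to T, R, Q, and S → score 0.
T: beats P and S; loses to R and Q → score 2.
R: beats P, T, and S; loses to Q → score 3.
Q: beats P, T, R, and S → score 4.
S: beats P; loses to T, R, and Q → score 1.
Q has the best pairwise record.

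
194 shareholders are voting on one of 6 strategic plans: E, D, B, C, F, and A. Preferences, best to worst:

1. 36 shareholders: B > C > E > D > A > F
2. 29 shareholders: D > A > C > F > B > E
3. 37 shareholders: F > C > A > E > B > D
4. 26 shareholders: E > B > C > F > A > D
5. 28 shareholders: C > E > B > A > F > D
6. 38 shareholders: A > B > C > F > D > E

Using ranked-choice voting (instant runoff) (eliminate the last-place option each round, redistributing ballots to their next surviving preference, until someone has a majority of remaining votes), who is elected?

A

Round 1: E 26, D 29, B 36, C 28, F 37, A 38. Eliminate E.
Round 2: D 29, B 62, C 28, F 37, A 38. Eliminate C.
Round 3: D 29, B 90, F 37, A 38. Eliminate D.
Round 4: B 90, F 37, A 67. Eliminate F.
Round 5: B 90, A 104. A has a majority.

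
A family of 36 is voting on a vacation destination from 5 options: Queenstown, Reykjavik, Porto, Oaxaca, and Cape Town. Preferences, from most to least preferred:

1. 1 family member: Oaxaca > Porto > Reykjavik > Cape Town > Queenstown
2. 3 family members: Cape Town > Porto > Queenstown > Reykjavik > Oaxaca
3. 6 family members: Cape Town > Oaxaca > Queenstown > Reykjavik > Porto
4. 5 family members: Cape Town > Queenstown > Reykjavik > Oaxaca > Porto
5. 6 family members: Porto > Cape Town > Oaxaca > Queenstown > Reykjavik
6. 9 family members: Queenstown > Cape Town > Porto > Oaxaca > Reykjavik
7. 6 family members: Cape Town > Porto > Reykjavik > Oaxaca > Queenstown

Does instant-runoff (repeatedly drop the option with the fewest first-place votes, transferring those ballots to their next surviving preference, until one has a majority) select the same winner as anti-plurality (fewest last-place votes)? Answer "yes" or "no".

Instant-runoff — R1 Queenstown 9, Reykjavik 0, Porto 6, Oaxaca 1, Cape Town 20 (Cape Town winner). Winner: Cape Town.
Anti-plurality — last-place votes: Queenstown 7, Reykjavik 15, Porto 11, Oaxaca 3, Cape Town 0. Winner: Cape Town.
The two methods agree.

yes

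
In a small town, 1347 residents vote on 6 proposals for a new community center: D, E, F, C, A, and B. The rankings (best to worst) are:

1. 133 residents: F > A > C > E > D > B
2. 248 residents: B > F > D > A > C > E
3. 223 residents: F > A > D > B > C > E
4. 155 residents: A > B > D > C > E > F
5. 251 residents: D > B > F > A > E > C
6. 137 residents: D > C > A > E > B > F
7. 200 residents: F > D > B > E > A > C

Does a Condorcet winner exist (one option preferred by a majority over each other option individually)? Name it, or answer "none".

none

Checking pairwise contests:
F beats D 804–543.
D beats E 1214–133.
B beats F 791–556.
D beats C 1214–133.
D beats A 836–511.
D beats B 944–403.
Every option loses at least one head-to-head, so there is no Condorcet winner.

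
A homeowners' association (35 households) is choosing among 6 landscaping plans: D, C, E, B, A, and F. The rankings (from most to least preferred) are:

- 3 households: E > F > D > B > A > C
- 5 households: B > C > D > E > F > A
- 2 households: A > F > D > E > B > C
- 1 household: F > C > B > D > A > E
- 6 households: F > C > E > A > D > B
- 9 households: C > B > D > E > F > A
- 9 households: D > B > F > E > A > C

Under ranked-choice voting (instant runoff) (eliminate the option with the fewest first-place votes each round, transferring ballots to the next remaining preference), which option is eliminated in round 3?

B

Round 1: D 9, C 9, E 3, B 5, A 2, F 7. Eliminate A.
Round 2: D 9, C 9, E 3, B 5, F 9. Eliminate E.
Round 3: D 9, C 9, B 5, F 12. Eliminate B.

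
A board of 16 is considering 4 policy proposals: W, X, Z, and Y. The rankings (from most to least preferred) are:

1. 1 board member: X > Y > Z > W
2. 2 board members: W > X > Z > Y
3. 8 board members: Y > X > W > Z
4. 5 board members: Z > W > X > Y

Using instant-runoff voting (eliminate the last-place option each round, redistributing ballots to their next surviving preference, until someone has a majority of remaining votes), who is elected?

Y

Round 1: W 2, X 1, Z 5, Y 8. Eliminate X.
Round 2: W 2, Z 5, Y 9. Y has a majority.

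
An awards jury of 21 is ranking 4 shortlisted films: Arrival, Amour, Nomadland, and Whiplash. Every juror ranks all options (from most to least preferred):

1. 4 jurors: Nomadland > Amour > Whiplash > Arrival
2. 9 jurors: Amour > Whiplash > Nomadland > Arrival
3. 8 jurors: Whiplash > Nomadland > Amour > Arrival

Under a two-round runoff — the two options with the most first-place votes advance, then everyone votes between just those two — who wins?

Amour

Round 1 first-place votes: Arrival 0, Amour 9, Nomadland 4, Whiplash 8.
Amour and Whiplash advance.
Runoff: Amour is preferred to Whiplash by 13 voters; Whiplash by 8.
Amour wins the runoff.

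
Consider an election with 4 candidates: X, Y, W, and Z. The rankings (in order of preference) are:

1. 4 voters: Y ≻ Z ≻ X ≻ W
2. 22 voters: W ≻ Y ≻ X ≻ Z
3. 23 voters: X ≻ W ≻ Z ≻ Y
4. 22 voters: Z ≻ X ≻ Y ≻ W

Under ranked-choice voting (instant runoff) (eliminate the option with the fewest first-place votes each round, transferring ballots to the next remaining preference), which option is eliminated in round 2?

Round 1: X 23, Y 4, W 22, Z 22. Eliminate Y.
Round 2: X 23, W 22, Z 26. Eliminate W.

W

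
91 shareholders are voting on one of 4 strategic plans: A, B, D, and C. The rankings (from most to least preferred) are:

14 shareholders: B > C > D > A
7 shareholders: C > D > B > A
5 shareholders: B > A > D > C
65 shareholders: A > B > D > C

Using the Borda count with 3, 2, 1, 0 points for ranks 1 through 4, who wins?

A: 14·0 + 7·0 + 5·2 + 65·3 = 205
B: 14·3 + 7·1 + 5·3 + 65·2 = 194
D: 14·1 + 7·2 + 5·1 + 65·1 = 98
C: 14·2 + 7·3 + 5·0 + 65·0 = 49
A has the highest Borda score (205).

A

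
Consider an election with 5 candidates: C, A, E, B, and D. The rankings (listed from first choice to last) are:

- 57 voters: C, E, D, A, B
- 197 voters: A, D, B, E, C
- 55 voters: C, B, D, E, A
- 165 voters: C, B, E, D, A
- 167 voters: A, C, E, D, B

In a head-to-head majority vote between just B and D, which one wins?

Voters preferring B to D: 220; preferring D to B: 421.
D wins the head-to-head.

D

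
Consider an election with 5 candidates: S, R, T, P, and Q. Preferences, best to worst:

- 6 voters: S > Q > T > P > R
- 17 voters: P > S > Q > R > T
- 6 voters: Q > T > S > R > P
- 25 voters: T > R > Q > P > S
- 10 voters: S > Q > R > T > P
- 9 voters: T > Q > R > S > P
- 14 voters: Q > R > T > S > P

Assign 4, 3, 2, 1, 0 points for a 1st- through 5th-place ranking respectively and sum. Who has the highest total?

S: 6·4 + 17·3 + 6·2 + 25·0 + 10·4 + 9·1 + 14·1 = 150
R: 6·0 + 17·1 + 6·1 + 25·3 + 10·2 + 9·2 + 14·3 = 178
T: 6·2 + 17·0 + 6·3 + 25·4 + 10·1 + 9·4 + 14·2 = 204
P: 6·1 + 17·4 + 6·0 + 25·1 + 10·0 + 9·0 + 14·0 = 99
Q: 6·3 + 17·2 + 6·4 + 25·2 + 10·3 + 9·3 + 14·4 = 239
Q has the highest Borda score (239).

Q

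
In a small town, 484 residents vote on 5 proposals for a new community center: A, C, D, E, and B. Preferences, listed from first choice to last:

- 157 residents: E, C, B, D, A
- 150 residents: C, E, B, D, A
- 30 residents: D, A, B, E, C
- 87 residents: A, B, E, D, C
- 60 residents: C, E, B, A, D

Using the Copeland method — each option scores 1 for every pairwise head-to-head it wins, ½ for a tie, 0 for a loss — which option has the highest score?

E

A: loses to C, D, E, and B → score 0.
C: beats A, D, and B; loses to E → score 3.
D: beats A; loses to C, E, and B → score 1.
E: beats A, C, D, and B → score 4.
B: beats A and D; loses to C and E → score 2.
E has the best pairwise record.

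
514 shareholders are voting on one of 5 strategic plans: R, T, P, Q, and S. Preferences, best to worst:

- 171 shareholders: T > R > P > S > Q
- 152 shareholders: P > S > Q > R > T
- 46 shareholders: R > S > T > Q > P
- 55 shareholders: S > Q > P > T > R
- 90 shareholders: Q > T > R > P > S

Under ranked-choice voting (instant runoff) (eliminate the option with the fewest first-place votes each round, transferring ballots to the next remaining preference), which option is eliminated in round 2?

Q

Round 1: R 46, T 171, P 152, Q 90, S 55. Eliminate R.
Round 2: T 171, P 152, Q 90, S 101. Eliminate Q.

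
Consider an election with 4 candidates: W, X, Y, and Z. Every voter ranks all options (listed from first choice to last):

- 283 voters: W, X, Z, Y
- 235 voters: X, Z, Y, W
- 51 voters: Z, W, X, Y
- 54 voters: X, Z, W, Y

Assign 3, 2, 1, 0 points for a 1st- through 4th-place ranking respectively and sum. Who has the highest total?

X

W: 283·3 + 235·0 + 51·2 + 54·1 = 1005
X: 283·2 + 235·3 + 51·1 + 54·3 = 1484
Y: 283·0 + 235·1 + 51·0 + 54·0 = 235
Z: 283·1 + 235·2 + 51·3 + 54·2 = 1014
X has the highest Borda score (1484).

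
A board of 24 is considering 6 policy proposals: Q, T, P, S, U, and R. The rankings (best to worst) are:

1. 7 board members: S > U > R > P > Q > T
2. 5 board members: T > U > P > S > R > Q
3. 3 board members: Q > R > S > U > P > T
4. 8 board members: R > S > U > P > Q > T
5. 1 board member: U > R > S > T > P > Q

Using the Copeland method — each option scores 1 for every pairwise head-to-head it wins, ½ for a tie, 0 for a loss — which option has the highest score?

S

Q: beats T; loses to P, S, U, and R → score 1.
T: loses to Q, P, S, U, and R → score 0.
P: beats Q and T; loses to S, U, and R → score 2.
S: beats Q, T, P, and U; ties R → score 4.5.
U: beats Q, T, P, and R; loses to S → score 4.
R: beats Q, T, and P; ties S; loses to U → score 3.5.
S has the best pairwise record.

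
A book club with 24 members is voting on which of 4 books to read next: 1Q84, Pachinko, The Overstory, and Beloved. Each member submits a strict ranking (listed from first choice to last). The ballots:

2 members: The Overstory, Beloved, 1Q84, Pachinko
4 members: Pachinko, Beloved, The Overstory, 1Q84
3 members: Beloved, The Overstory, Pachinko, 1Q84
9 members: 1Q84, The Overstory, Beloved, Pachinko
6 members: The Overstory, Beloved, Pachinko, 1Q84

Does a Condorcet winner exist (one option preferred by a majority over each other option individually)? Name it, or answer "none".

The Overstory

The Overstory vs 1Q84: 15–9 for The Overstory.
The Overstory vs Pachinko: 20–4 for The Overstory.
The Overstory vs Beloved: 17–7 for The Overstory.
The Overstory beats every other option head-to-head.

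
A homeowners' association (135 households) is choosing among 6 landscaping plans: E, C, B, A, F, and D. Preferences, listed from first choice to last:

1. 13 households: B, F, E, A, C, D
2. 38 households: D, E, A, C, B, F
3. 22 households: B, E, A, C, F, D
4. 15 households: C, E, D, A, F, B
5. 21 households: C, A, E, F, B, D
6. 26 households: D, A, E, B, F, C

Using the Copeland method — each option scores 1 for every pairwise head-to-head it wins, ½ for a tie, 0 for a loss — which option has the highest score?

E: beats C, B, A, F, and D → score 5.
C: beats B, F, and D; loses to E and A → score 3.
B: beats F; loses to E, C, A, and D → score 1.
A: beats C, B, and F; loses to E and D → score 3.
F: loses to E, C, B, A, and D → score 0.
D: beats B, A, and F; loses to E and C → score 3.
E has the best pairwise record.

E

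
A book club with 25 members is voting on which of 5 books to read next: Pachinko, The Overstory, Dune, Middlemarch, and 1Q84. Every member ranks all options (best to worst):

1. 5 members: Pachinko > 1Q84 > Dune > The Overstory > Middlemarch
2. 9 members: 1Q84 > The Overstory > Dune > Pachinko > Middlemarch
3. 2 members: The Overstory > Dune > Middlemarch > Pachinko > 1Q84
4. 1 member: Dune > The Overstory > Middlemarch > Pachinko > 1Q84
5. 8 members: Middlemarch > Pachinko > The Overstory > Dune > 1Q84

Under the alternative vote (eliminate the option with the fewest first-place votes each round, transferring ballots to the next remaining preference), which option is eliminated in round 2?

The Overstory

Round 1: Pachinko 5, The Overstory 2, Dune 1, Middlemarch 8, 1Q84 9. Eliminate Dune.
Round 2: Pachinko 5, The Overstory 3, Middlemarch 8, 1Q84 9. Eliminate The Overstory.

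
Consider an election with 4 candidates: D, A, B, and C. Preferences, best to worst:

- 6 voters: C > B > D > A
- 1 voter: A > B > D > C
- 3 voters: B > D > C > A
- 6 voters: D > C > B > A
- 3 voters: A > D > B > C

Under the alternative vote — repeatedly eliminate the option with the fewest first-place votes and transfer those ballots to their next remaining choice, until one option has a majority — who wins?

D

Round 1: D 6, A 4, B 3, C 6. Eliminate B.
Round 2: D 9, A 4, C 6. Eliminate A.
Round 3: D 13, C 6. D has a majority.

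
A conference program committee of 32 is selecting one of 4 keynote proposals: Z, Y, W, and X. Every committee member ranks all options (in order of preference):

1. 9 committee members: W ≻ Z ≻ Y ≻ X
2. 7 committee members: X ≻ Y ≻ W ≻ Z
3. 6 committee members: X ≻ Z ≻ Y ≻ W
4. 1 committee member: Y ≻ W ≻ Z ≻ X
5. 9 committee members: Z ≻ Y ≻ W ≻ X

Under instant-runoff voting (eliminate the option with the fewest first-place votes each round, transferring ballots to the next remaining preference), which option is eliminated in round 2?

Round 1: Z 9, Y 1, W 9, X 13. Eliminate Y.
Round 2: Z 9, W 10, X 13. Eliminate Z.

Z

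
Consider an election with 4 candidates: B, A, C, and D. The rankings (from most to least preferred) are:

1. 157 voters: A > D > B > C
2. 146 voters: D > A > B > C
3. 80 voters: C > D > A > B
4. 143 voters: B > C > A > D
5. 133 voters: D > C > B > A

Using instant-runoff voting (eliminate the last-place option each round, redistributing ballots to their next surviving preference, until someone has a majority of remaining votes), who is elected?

D

Round 1: B 143, A 157, C 80, D 279. Eliminate C.
Round 2: B 143, A 157, D 359. D has a majority.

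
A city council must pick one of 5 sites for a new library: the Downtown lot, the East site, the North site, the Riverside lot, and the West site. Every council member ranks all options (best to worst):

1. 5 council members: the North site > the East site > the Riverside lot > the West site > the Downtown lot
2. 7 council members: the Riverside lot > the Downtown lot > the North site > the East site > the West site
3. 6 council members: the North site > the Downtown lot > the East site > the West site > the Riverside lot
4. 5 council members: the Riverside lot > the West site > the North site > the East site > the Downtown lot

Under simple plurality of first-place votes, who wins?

the Riverside lot

First-place votes: the Downtown lot 0, the East site 0, the North site 11, the Riverside lot 12, the West site 0.
the Riverside lot has the most first-place votes.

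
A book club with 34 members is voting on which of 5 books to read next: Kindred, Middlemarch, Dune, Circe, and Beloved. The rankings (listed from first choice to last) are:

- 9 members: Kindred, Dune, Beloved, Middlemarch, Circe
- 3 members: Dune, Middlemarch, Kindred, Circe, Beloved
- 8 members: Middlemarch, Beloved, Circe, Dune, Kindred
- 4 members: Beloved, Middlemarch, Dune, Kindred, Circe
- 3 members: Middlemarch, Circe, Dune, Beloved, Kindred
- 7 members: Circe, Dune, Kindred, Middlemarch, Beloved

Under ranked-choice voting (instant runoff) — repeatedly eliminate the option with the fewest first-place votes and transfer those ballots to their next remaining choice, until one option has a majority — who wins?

Round 1: Kindred 9, Middlemarch 11, Dune 3, Circe 7, Beloved 4. Eliminate Dune.
Round 2: Kindred 9, Middlemarch 14, Circe 7, Beloved 4. Eliminate Beloved.
Round 3: Kindred 9, Middlemarch 18, Circe 7. Middlemarch has a majority.

Middlemarch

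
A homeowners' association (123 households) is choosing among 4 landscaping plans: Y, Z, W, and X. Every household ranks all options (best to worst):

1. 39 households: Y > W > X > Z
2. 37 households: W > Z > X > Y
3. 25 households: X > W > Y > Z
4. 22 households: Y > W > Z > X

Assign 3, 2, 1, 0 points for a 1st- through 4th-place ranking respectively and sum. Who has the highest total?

W

Y: 39·3 + 37·0 + 25·1 + 22·3 = 208
Z: 39·0 + 37·2 + 25·0 + 22·1 = 96
W: 39·2 + 37·3 + 25·2 + 22·2 = 283
X: 39·1 + 37·1 + 25·3 + 22·0 = 151
W has the highest Borda score (283).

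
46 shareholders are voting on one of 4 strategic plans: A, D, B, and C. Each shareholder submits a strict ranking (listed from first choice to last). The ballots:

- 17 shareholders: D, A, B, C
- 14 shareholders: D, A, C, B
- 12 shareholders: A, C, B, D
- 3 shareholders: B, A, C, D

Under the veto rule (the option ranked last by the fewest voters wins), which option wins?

A

Last-place votes: A 0, D 15, B 14, C 17.
A is ranked last by the fewest voters, so A wins.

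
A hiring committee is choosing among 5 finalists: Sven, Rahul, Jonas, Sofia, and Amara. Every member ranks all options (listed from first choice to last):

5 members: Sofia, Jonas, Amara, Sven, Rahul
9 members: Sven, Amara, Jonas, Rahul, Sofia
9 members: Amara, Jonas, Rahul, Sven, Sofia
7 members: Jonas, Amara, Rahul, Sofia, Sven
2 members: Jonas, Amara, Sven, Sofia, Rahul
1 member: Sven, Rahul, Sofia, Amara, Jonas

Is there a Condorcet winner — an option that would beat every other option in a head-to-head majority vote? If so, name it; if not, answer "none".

Amara vs Sven: 23–10 for Amara.
Amara vs Rahul: 32–1 for Amara.
Amara vs Jonas: 19–14 for Amara.
Amara vs Sofia: 27–6 for Amara.
Amara beats every other option head-to-head.

Amara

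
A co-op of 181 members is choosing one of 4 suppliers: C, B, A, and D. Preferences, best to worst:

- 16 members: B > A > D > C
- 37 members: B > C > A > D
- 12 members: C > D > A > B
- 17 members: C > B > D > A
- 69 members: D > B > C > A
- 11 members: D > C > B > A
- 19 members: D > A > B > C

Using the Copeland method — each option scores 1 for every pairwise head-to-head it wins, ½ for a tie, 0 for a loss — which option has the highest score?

D

C: beats A; loses to B and D → score 1.
B: beats C and A; loses to D → score 2.
A: loses to C, B, and D → score 0.
D: beats C, B, and A → score 3.
D has the best pairwise record.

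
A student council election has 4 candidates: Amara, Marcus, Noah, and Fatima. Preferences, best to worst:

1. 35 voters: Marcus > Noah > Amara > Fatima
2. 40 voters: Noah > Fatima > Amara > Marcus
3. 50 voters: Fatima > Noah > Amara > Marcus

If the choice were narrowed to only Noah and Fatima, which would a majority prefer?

Noah

Voters preferring Noah to Fatima: 75; preferring Fatima to Noah: 50.
Noah wins the head-to-head.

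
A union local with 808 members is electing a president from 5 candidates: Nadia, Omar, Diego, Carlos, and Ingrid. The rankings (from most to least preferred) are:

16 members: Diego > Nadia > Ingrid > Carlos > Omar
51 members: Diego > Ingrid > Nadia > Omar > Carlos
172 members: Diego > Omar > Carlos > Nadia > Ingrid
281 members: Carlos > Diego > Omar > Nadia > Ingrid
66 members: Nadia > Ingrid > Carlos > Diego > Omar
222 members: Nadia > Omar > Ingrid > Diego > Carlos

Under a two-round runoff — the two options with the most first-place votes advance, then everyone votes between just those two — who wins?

Carlos

Round 1 first-place votes: Nadia 288, Omar 0, Diego 239, Carlos 281, Ingrid 0.
Nadia and Carlos advance.
Runoff: Nadia is preferred to Carlos by 355 voters; Carlos by 453.
Carlos wins the runoff.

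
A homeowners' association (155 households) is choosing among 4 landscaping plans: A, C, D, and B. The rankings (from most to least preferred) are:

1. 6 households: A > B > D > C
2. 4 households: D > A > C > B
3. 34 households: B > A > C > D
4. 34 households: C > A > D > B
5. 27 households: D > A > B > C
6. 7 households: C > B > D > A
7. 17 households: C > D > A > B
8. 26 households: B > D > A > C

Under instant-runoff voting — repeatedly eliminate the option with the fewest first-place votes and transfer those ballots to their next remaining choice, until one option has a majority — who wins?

B

Round 1: A 6, C 58, D 31, B 60. Eliminate A.
Round 2: C 58, D 31, B 66. Eliminate D.
Round 3: C 62, B 93. B has a majority.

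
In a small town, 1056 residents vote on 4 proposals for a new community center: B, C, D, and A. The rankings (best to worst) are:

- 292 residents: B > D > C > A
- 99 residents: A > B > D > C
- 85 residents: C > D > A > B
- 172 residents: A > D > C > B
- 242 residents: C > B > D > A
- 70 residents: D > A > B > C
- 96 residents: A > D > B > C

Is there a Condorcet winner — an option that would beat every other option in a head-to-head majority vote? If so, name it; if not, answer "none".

B

B vs C: 557–499 for B.
B vs D: 633–423 for B.
B vs A: 534–522 for B.
B beats every other option head-to-head.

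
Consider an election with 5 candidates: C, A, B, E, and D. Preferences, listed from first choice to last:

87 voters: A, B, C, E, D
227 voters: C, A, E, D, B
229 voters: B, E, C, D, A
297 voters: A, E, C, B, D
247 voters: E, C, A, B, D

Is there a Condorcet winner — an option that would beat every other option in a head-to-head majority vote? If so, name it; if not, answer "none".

none

Checking pairwise contests:
E beats C 773–314.
C beats A 703–384.
C beats B 771–316.
A beats E 611–476.
C beats D 1087–0.
Every option loses at least one head-to-head, so there is no Condorcet winner.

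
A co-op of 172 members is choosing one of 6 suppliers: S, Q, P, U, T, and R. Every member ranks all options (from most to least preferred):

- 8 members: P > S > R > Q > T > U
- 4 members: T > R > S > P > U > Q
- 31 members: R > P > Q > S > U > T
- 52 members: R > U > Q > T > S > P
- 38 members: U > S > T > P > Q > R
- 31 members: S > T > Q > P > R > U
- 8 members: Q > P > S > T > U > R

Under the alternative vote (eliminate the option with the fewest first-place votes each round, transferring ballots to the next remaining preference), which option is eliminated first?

Round 1: S 31, Q 8, P 8, U 38, T 4, R 83. Eliminate T.

T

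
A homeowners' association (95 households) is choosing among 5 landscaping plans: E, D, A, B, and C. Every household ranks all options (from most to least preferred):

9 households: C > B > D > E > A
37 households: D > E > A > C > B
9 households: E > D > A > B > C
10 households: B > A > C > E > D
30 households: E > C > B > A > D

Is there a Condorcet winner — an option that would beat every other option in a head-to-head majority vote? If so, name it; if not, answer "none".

E

E vs D: 49–46 for E.
E vs A: 85–10 for E.
E vs B: 76–19 for E.
E vs C: 76–19 for E.
E beats every other option head-to-head.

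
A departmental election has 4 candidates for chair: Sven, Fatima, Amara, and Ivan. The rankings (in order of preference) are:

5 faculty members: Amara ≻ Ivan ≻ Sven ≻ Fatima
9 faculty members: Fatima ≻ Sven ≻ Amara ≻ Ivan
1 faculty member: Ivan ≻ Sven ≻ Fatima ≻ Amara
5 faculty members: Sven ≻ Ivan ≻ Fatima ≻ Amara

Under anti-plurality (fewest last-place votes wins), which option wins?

Last-place votes: Sven 0, Fatima 5, Amara 6, Ivan 9.
Sven is ranked last by the fewest voters, so Sven wins.

Sven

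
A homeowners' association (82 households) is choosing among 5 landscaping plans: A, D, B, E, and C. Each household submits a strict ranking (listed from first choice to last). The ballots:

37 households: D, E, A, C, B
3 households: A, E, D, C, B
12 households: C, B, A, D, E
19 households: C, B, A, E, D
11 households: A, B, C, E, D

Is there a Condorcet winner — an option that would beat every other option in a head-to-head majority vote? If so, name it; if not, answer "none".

A vs D: 45–37 for A.
A vs B: 51–31 for A.
A vs E: 45–37 for A.
A vs C: 51–31 for A.
A beats every other option head-to-head.

A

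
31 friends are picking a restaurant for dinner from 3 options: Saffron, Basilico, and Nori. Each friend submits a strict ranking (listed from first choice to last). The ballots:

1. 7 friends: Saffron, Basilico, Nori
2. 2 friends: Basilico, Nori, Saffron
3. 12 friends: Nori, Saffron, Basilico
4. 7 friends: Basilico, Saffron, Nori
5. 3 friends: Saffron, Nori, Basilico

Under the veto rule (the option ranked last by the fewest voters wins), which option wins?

Saffron

Last-place votes: Saffron 2, Basilico 15, Nori 14.
Saffron is ranked last by the fewest voters, so Saffron wins.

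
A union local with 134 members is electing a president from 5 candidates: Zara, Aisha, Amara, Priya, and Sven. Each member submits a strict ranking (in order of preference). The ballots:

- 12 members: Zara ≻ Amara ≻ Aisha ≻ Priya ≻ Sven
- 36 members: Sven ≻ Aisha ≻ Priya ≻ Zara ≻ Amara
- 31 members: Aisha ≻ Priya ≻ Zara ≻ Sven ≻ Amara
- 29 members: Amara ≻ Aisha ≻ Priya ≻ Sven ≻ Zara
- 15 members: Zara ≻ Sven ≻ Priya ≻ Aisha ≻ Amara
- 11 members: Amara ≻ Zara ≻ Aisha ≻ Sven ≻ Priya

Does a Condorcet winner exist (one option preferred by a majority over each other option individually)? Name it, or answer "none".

Aisha

Aisha vs Zara: 96–38 for Aisha.
Aisha vs Amara: 82–52 for Aisha.
Aisha vs Priya: 119–15 for Aisha.
Aisha vs Sven: 83–51 for Aisha.
Aisha beats every other option head-to-head.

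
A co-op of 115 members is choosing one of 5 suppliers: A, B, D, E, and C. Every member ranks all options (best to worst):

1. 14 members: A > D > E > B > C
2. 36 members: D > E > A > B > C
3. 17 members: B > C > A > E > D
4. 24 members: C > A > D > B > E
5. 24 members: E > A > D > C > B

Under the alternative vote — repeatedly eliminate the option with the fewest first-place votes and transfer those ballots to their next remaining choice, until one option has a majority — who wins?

Round 1: A 14, B 17, D 36, E 24, C 24. Eliminate A.
Round 2: B 17, D 50, E 24, C 24. Eliminate B.
Round 3: D 50, E 24, C 41. Eliminate E.
Round 4: D 74, C 41. D has a majority.

D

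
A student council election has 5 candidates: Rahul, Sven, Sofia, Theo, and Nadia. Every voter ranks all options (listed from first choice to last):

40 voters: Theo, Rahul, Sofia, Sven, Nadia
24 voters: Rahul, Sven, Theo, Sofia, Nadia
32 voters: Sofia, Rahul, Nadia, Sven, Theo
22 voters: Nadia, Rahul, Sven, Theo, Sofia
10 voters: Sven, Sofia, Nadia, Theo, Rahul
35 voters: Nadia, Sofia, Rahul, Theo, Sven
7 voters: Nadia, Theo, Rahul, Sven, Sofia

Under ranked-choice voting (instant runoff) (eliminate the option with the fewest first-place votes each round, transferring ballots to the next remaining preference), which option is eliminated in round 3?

Round 1: Rahul 24, Sven 10, Sofia 32, Theo 40, Nadia 64. Eliminate Sven.
Round 2: Rahul 24, Sofia 42, Theo 40, Nadia 64. Eliminate Rahul.
Round 3: Sofia 42, Theo 64, Nadia 64. Eliminate Sofia.

Sofia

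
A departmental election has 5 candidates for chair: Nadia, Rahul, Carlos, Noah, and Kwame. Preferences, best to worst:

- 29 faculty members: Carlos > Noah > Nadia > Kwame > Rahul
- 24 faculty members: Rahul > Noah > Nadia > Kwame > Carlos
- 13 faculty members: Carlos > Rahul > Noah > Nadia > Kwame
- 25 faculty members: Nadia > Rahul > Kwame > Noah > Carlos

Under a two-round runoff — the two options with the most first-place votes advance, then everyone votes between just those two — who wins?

Round 1 first-place votes: Nadia 25, Rahul 24, Carlos 42, Noah 0, Kwame 0.
Carlos and Nadia advance.
Runoff: Carlos is preferred to Nadia by 42 voters; Nadia by 49.
Nadia wins the runoff.

Nadia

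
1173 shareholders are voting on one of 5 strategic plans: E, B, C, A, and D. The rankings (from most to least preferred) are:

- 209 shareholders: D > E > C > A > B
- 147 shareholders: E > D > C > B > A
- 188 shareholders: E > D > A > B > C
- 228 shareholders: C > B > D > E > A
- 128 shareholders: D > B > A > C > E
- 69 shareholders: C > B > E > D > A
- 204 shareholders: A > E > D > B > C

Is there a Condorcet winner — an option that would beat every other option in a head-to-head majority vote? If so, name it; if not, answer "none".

E vs B: 748–425 for E.
E vs C: 748–425 for E.
E vs A: 841–332 for E.
E vs D: 608–565 for E.
E beats every other option head-to-head.

E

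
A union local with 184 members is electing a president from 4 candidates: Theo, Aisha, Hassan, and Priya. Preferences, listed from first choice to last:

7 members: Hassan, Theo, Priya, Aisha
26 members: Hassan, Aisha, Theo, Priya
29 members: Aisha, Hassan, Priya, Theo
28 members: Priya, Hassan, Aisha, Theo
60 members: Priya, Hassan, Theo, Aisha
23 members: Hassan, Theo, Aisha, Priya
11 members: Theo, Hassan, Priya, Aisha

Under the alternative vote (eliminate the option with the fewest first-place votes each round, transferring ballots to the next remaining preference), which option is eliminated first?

Theo

Round 1: Theo 11, Aisha 29, Hassan 56, Priya 88. Eliminate Theo.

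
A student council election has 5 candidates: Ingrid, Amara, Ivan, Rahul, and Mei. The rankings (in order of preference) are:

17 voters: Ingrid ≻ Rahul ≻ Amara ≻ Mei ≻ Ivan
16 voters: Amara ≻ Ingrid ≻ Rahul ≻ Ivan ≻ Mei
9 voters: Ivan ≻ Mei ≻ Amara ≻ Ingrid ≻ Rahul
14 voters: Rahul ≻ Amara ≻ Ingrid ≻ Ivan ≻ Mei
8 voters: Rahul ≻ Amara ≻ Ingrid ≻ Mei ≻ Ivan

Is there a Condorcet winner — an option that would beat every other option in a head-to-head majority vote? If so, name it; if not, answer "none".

none

Checking pairwise contests:
Amara beats Ingrid 47–17.
Rahul beats Amara 39–25.
Ingrid beats Ivan 55–9.
Ingrid beats Rahul 42–22.
Ingrid beats Mei 55–9.
Every option loses at least one head-to-head, so there is no Condorcet winner.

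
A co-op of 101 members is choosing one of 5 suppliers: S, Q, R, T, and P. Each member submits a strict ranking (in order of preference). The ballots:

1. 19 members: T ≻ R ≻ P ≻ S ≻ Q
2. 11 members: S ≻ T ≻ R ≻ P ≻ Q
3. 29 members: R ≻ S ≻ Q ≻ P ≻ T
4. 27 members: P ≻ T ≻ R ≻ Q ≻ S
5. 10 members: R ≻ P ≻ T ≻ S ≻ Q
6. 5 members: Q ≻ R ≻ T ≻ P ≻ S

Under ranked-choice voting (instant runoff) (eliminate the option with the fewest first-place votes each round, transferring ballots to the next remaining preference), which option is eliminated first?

Round 1: S 11, Q 5, R 39, T 19, P 27. Eliminate Q.

Q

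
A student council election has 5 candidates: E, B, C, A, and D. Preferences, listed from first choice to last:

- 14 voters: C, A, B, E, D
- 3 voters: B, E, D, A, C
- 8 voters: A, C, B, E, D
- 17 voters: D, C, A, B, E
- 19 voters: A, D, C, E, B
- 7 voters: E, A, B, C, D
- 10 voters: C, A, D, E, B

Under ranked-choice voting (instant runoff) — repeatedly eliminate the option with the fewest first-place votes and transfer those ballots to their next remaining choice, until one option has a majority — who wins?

C

Round 1: E 7, B 3, C 24, A 27, D 17. Eliminate B.
Round 2: E 10, C 24, A 27, D 17. Eliminate E.
Round 3: C 24, A 34, D 20. Eliminate D.
Round 4: C 41, A 37. C has a majority.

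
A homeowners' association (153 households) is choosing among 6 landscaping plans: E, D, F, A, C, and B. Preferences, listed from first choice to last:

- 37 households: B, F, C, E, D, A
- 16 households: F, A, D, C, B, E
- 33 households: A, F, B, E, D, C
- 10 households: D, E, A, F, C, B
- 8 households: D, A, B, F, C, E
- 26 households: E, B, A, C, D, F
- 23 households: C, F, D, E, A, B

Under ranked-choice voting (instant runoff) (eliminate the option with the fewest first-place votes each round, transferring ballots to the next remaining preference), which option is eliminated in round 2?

Round 1: E 26, D 18, F 16, A 33, C 23, B 37. Eliminate F.
Round 2: E 26, D 18, A 49, C 23, B 37. Eliminate D.

D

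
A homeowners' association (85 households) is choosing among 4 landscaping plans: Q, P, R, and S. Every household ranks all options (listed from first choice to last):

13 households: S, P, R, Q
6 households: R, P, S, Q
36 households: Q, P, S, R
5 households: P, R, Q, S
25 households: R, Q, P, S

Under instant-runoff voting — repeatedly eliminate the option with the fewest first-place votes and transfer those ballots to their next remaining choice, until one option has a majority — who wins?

Round 1: Q 36, P 5, R 31, S 13. Eliminate P.
Round 2: Q 36, R 36, S 13. Eliminate S.
Round 3: Q 36, R 49. R has a majority.

R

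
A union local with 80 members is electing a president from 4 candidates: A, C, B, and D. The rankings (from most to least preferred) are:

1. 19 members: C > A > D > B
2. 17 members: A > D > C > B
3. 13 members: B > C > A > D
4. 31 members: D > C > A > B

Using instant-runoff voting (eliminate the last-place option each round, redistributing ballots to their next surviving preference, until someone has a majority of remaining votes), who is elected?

D

Round 1: A 17, C 19, B 13, D 31. Eliminate B.
Round 2: A 17, C 32, D 31. Eliminate A.
Round 3: C 32, D 48. D has a majority.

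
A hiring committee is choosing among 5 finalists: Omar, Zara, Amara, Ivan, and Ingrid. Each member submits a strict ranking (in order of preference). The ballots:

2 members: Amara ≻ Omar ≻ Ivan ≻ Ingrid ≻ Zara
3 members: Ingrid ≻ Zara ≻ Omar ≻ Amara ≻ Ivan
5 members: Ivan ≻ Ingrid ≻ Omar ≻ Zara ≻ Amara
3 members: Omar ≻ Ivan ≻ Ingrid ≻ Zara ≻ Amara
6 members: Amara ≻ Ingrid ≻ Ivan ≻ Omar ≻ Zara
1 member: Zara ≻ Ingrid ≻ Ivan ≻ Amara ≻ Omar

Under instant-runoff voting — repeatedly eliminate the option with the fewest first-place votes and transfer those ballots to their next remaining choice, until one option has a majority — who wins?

Round 1: Omar 3, Zara 1, Amara 8, Ivan 5, Ingrid 3. Eliminate Zara.
Round 2: Omar 3, Amara 8, Ivan 5, Ingrid 4. Eliminate Omar.
Round 3: Amara 8, Ivan 8, Ingrid 4. Eliminate Ingrid.
Round 4: Amara 11, Ivan 9. Amara has a majority.

Amara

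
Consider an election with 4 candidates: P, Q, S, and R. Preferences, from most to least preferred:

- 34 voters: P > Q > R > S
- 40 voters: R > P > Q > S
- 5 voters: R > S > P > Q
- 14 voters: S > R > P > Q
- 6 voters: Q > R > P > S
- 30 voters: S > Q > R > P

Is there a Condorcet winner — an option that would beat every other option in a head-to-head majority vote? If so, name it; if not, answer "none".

Checking pairwise contests:
R beats P 95–34.
P beats Q 93–36.
P beats S 80–49.
Q beats R 70–59.
Every option loses at least one head-to-head, so there is no Condorcet winner.

none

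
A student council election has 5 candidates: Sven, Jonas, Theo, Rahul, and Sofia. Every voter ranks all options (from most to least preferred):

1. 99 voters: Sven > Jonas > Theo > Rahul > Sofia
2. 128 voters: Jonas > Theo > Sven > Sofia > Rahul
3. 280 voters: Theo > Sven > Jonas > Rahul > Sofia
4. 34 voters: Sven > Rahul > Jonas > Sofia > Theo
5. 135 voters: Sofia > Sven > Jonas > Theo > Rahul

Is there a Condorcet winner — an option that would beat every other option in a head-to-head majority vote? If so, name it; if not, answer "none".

none

Checking pairwise contests:
Theo beats Sven 408–268.
Sven beats Jonas 548–128.
Jonas beats Theo 396–280.
Sven beats Rahul 676–0.
Sven beats Sofia 541–135.
Every option loses at least one head-to-head, so there is no Condorcet winner.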